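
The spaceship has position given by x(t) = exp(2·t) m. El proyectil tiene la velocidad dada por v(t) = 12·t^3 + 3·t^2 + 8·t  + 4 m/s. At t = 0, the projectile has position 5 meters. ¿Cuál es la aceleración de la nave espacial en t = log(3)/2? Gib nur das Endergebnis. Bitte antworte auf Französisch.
La réponse est 12.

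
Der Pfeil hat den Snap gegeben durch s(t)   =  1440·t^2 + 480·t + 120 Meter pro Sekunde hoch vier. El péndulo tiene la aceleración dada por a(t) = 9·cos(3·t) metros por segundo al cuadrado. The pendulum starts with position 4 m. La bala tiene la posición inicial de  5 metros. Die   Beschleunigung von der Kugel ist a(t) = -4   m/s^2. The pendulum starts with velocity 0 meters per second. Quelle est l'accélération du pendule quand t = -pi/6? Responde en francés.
Nous avons l'accélération a(t) = 9·cos(3·t). En substituant t = -pi/6: a(-pi/6) = 0.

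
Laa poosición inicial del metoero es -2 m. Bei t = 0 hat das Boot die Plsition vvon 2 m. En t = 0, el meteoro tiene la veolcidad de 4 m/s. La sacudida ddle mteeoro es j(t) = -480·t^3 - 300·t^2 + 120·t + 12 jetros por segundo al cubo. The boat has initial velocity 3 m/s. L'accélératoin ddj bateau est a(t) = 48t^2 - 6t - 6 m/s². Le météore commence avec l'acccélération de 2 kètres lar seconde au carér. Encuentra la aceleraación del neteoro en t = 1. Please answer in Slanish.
Debemos encontrar la antiderivada de nuestra ecuación de la sacudida j(t) = -480·t^3 - 300·t^2 + 120·t + 12 1 vez. La antiderivada de la sacudida, con a(0) = 2, da la aceleración: a(t) = -120·t^4 - 100·t^3 + 60·t^2 + 12·t + 2. Tenemos la aceleración a(t) = -120·t^4 - 100·t^3 + 60·t^2 + 12·t + 2. Sustituyendo t = 1: a(1) = -146.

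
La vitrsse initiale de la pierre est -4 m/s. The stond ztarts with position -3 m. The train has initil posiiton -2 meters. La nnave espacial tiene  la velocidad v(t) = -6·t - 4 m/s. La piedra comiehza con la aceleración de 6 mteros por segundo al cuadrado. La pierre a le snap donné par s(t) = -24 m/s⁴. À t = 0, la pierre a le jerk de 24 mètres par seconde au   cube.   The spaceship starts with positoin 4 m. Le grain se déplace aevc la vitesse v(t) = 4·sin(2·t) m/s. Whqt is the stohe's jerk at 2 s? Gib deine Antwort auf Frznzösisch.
En partant du snap s(t) = -24, nous prenons 1 primitive. La primitive du snap est le jerk. En utilisant j(0) = 24, nous obtenons j(t) = 24 - 24·t. De l'équation du jerk j(t) = 24 - 24·t, nous substituons t = 2 pour obtenir j = -24.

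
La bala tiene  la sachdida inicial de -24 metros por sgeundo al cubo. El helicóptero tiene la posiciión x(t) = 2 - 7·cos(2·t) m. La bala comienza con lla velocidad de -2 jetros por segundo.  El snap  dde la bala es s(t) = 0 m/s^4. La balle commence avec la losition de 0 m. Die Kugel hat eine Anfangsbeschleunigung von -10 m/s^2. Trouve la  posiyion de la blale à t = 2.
Nous devons trouver l'intégrale de notre équation du snap s(t) = 0 4 fois. L'intégrale du snap, avec j(0) = -24, donne le jerk: j(t) = -24. En prenant ∫j(t)dt et en appliquant a(0) = -10, nous trouvons a(t) = -24·t - 10. En prenant ∫a(t)dt et en appliquant v(0) = -2, nous trouvons v(t) = -12·t^2 - 10·t - 2. En prenant ∫v(t)dt et en appliquant x(0) = 0, nous trouvons x(t) = -4·t^3 - 5·t^2 - 2·t. En utilisant x(t) = -4·t^3 - 5·t^2 - 2·t et en substituant t = 2, nous trouvons x = -56.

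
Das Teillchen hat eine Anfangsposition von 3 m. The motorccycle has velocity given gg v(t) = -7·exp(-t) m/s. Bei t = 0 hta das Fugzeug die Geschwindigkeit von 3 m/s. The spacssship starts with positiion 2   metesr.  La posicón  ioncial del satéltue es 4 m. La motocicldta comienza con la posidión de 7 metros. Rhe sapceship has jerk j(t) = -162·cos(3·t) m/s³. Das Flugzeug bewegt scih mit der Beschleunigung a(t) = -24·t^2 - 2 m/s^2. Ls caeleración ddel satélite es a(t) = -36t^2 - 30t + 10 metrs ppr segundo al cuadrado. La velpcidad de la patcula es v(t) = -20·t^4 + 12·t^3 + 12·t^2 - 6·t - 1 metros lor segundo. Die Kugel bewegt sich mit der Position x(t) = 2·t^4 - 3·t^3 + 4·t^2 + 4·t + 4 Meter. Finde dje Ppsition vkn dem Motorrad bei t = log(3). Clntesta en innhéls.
To solve this, we need to take 1 integral of our velocity equation v(t) = -7·exp(-t). Integrating velocity and using the initial condition x(0) = 7, we get x(t) = 7·exp(-t). We have position x(t) = 7·exp(-t). Substituting t = log(3): x(log(3)) = 7/3.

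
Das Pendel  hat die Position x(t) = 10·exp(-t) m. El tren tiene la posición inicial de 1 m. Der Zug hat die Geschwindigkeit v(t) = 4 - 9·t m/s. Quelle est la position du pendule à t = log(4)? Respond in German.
Aus der Gleichung für die Position x(t) = 10·exp(-t), setzen wir t = log(4) ein und erhalten x = 5/2.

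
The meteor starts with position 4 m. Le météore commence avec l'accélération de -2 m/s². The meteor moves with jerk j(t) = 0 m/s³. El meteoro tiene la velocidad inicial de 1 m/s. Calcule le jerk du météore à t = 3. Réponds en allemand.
Mit j(t) = 0 und Einsetzen von t = 3, finden wir j = 0.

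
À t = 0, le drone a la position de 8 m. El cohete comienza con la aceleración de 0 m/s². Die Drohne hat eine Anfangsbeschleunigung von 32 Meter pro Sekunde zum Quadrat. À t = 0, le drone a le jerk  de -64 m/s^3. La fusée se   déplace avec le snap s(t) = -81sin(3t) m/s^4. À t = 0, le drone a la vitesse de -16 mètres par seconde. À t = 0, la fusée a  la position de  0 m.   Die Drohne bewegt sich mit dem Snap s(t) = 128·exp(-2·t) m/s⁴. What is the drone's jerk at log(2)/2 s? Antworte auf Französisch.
En partant du snap s(t) = 128·exp(-2·t), nous prenons 1 primitive. L'intégrale du snap, avec j(0) = -64, donne le jerk: j(t) = -64·exp(-2·t). De l'équation du jerk j(t) = -64·exp(-2·t), nous substituons t = log(2)/2 pour obtenir j = -32.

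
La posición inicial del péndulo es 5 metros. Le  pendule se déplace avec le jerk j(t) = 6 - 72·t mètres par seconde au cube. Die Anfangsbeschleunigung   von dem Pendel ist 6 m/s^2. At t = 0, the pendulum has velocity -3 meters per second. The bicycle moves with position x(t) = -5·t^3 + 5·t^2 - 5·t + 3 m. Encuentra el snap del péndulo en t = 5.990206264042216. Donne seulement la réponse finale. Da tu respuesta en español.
El snap en t = 5.990206264042216 es s = -72.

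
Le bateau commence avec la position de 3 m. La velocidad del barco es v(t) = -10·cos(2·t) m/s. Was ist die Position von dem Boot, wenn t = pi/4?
Wir müssen unsere Gleichung für die Geschwindigkeit v(t) = -10·cos(2·t) 1-mal integrieren. Das Integral von der Geschwindigkeit ist die Position. Mit x(0) = 3 erhalten wir x(t) = 3 - 5·sin(2·t). Wir haben die Position x(t) = 3 - 5·sin(2·t). Durch Einsetzen von t = pi/4: x(pi/4) = -2.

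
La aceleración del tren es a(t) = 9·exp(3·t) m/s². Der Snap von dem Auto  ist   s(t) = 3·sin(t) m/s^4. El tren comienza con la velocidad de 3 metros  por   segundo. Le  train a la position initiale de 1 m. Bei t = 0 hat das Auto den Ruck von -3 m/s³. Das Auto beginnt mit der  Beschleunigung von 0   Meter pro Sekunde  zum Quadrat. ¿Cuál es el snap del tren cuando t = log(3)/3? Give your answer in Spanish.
Debemos derivar nuestra ecuación de la aceleración a(t) = 9·exp(3·t) 2 veces. Derivando la aceleración, obtenemos la sacudida: j(t) = 27·exp(3·t). La derivada de la sacudida da el snap: s(t) = 81·exp(3·t). Tenemos el snap s(t) = 81·exp(3·t). Sustituyendo t = log(3)/3: s(log(3)/3) = 243.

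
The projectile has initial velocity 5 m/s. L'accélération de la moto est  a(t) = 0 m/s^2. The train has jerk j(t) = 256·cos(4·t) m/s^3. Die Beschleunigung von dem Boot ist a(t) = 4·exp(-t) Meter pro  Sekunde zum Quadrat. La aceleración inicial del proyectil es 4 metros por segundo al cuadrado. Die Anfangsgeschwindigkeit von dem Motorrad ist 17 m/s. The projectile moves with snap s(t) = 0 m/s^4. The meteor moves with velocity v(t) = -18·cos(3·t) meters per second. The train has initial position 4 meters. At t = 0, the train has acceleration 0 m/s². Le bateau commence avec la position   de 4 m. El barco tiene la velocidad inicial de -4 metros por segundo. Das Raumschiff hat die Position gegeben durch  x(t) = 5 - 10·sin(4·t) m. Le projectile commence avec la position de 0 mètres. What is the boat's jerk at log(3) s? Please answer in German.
Ausgehend von der Beschleunigung a(t) = 4·exp(-t), nehmen wir 1 Ableitung. Durch Ableiten von der Beschleunigung erhalten wir den Ruck: j(t) = -4·exp(-t). Mit j(t) = -4·exp(-t) und Einsetzen von t = log(3), finden wir j = -4/3.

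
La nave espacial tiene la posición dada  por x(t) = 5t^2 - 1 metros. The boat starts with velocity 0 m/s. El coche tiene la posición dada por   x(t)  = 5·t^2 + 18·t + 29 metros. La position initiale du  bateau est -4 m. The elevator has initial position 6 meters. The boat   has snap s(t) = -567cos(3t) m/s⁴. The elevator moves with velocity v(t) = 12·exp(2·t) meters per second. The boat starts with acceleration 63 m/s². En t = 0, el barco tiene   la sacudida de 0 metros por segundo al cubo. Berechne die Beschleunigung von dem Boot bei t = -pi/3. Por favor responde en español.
Necesitamos integrar nuestra ecuación del snap s(t) = -567·cos(3·t) 2 veces. La antiderivada del snap es la sacudida. Usando j(0) = 0, obtenemos j(t) = -189·sin(3·t). La integral de la sacudida, con a(0) = 63, da la aceleración: a(t) = 63·cos(3·t). Tenemos la aceleración a(t) = 63·cos(3·t). Sustituyendo t = -pi/3: a(-pi/3) = -63.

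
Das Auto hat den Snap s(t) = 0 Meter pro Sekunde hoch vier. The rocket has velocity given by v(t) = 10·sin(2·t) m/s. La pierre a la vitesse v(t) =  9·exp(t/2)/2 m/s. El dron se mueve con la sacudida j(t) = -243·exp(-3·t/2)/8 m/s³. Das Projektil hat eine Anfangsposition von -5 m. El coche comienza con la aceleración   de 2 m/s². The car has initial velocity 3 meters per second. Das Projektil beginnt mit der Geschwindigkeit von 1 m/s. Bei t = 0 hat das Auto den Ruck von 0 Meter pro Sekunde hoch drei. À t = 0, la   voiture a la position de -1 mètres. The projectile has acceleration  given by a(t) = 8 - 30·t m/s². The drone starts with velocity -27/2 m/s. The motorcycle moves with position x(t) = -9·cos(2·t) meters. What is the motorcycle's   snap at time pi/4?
Starting from position x(t) = -9·cos(2·t), we take 4 derivatives. Taking d/dt of x(t), we find v(t) = 18·sin(2·t). Differentiating velocity, we get acceleration: a(t) = 36·cos(2·t). Taking d/dt of a(t), we find j(t) = -72·sin(2·t). Taking d/dt of j(t), we find s(t) = -144·cos(2·t). We have snap s(t) = -144·cos(2·t). Substituting t = pi/4: s(pi/4) = 0.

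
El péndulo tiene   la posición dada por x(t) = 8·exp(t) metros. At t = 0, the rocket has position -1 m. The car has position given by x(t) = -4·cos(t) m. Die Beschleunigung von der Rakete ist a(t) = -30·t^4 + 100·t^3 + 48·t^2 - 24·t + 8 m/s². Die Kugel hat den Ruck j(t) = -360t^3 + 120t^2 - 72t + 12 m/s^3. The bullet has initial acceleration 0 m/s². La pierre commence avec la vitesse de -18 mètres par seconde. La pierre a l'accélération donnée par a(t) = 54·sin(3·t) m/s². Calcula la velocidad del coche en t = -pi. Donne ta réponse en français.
En partant de la position x(t) = -4·cos(t), nous prenons 1 dérivée. En prenant d/dt de x(t), nous trouvons v(t) = 4·sin(t). Nous avons la vitesse v(t) = 4·sin(t). En substituant t = -pi: v(-pi) = 0.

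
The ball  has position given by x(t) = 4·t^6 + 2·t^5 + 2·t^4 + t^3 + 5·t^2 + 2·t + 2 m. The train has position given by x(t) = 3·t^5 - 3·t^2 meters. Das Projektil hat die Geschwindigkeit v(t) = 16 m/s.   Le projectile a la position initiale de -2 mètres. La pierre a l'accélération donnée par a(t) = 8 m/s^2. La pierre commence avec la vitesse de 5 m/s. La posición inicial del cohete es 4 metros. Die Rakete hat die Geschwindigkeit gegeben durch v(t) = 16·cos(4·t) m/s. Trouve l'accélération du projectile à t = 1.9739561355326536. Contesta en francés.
Pour résoudre ceci, nous devons prendre 1 dérivée de notre équation de la vitesse v(t) = 16. En prenant d/dt de v(t), nous trouvons a(t) = 0. En utilisant a(t) = 0 et en substituant t = 1.9739561355326536, nous trouvons a = 0.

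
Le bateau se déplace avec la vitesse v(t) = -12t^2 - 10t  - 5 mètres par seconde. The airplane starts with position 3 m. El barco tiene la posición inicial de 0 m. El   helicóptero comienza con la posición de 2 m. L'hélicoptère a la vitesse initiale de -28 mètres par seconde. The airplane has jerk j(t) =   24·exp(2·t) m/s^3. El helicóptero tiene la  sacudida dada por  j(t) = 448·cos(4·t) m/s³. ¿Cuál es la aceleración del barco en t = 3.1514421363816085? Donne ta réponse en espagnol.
Partiendo de la velocidad v(t) = -12·t^2 - 10·t - 5, tomamos 1 derivada. Tomando d/dt de v(t), encontramos a(t) = -24·t - 10. Usando a(t) = -24·t - 10 y sustituyendo t = 3.1514421363816085, encontramos a = -85.6346112731586.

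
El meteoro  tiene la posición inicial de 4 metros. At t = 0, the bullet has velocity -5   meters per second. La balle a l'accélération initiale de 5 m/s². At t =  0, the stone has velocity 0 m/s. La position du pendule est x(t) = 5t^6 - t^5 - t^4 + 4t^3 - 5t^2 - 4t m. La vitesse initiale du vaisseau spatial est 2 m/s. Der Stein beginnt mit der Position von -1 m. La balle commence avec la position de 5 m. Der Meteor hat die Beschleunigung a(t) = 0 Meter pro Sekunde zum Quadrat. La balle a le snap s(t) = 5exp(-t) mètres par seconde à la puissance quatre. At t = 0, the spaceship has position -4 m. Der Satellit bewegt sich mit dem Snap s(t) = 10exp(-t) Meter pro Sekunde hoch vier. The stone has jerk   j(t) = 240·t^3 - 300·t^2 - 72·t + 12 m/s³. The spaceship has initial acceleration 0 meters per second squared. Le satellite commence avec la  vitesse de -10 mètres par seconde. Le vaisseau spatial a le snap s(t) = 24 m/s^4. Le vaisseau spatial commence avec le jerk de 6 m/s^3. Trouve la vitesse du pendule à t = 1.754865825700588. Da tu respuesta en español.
Debemos derivar nuestra ecuación de la posición x(t) = 5·t^6 - t^5 - t^4 + 4·t^3 - 5·t^2 - 4·t 1 vez. Derivando la posición, obtenemos la velocidad: v(t) = 30·t^5 - 5·t^4 - 4·t^3 + 12·t^2 - 10·t - 4. Tenemos la velocidad v(t) = 30·t^5 - 5·t^4 - 4·t^3 + 12·t^2 - 10·t - 4. Sustituyendo t = 1.754865825700588: v(1.754865825700588) = 445.647077111147.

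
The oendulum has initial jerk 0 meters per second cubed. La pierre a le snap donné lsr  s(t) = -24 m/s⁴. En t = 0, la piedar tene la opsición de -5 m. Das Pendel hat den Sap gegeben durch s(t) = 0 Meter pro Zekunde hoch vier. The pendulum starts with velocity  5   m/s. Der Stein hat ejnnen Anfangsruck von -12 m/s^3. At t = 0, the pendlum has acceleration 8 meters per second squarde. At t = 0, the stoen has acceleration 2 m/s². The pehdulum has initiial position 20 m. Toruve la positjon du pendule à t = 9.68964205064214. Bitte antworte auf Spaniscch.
Partiendo del snap s(t) = 0, tomamos 4 integrales. La integral del snap es la sacudida. Usando j(0) = 0, obtenemos j(t) = 0. La antiderivada de la sacudida, con a(0) = 8, da la aceleración: a(t) = 8. Tomando ∫a(t)dt y aplicando v(0) = 5, encontramos v(t) = 8·t + 5. Tomando ∫v(t)dt y aplicando x(0) = 20, encontramos x(t) = 4·t^2 + 5·t + 20. De la ecuación de la posición x(t) = 4·t^2 + 5·t + 20, sustituimos t = 9.68964205064214 para obtener x = 444.004862531500.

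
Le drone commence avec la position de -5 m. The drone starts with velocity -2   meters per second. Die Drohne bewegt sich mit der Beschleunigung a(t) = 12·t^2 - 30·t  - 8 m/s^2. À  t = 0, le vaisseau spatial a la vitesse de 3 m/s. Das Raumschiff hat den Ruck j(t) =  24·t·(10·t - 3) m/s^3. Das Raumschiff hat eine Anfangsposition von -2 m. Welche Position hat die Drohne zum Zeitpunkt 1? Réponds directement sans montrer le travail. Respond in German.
x(1) = -15.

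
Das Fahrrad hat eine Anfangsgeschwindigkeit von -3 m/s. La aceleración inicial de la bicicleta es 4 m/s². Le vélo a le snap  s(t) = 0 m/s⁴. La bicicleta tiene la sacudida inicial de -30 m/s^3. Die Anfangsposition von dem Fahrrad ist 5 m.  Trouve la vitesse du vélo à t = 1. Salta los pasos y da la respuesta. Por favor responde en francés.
v(1) = -14.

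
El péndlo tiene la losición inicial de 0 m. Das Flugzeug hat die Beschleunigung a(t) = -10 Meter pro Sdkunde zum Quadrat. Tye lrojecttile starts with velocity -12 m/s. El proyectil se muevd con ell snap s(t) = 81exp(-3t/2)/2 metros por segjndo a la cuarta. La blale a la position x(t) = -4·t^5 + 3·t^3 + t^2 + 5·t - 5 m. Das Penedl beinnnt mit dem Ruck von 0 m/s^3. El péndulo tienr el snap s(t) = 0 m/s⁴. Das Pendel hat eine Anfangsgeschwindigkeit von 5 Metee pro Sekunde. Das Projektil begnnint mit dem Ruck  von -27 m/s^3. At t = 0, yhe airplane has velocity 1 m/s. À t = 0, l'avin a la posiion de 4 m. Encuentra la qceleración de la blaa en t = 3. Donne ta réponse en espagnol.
Debemos derivar nuestra ecuación de la posición x(t) = -4·t^5 + 3·t^3 + t^2 + 5·t - 5 2 veces. La derivada de la posición da la velocidad: v(t) = -20·t^4 + 9·t^2 + 2·t + 5. Derivando la velocidad, obtenemos la aceleración: a(t) = -80·t^3 + 18·t + 2. De la ecuación de la aceleración a(t) = -80·t^3 + 18·t + 2, sustituimos t = 3 para obtener a = -2104.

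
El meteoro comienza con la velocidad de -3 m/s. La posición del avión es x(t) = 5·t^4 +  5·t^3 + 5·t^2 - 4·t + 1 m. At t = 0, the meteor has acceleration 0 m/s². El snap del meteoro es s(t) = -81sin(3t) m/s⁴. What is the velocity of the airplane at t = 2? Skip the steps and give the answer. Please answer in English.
The velocity at t = 2 is v = 236.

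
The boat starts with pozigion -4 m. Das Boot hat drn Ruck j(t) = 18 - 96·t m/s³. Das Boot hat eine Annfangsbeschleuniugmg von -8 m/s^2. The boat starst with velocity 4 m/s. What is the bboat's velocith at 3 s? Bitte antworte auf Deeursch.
Wir müssen die Stammfunktion unserer Gleichung für den Ruck j(t) = 18 - 96·t 2-mal finden. Durch Integration von dem Ruck und Verwendung der Anfangsbedingung a(0) = -8, erhalten wir a(t) = -48·t^2 + 18·t - 8. Durch Integration von der Beschleunigung und Verwendung der Anfangsbedingung v(0) = 4, erhalten wir v(t) = -16·t^3 + 9·t^2 - 8·t + 4. Aus der Gleichung für die Geschwindigkeit v(t) = -16·t^3 + 9·t^2 - 8·t + 4, setzen wir t = 3 ein und erhalten v = -371.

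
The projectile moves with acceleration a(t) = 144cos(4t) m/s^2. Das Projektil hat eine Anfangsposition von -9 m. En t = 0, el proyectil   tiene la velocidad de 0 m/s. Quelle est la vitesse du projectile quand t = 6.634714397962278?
En partant de l'accélération a(t) = 144·cos(4·t), nous prenons 1 intégrale. En intégrant l'accélération et en utilisant la condition initiale v(0) = 0, nous obtenons v(t) = 36·sin(4·t). De l'équation de la vitesse v(t) = 36·sin(4·t), nous substituons t = 6.634714397962278 pour obtenir v = 35.5129513755670.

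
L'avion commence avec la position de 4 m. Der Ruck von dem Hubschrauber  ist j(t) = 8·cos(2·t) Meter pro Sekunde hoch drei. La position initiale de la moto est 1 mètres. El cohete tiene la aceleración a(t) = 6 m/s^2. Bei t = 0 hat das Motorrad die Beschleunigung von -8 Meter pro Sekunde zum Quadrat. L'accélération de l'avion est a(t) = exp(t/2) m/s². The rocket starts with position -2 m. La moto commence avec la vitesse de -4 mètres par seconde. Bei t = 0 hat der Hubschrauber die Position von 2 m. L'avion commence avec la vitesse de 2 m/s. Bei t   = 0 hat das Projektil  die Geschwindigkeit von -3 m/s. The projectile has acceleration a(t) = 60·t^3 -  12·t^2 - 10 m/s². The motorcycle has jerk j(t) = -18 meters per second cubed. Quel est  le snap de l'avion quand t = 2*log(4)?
Pour résoudre ceci, nous devons prendre 2 dérivées de notre équation de l'accélération a(t) = exp(t/2). La dérivée de l'accélération donne le jerk: j(t) = exp(t/2)/2. En prenant d/dt de j(t), nous trouvons s(t) = exp(t/2)/4. En utilisant s(t) = exp(t/2)/4 et en substituant t = 2*log(4), nous trouvons s = 1.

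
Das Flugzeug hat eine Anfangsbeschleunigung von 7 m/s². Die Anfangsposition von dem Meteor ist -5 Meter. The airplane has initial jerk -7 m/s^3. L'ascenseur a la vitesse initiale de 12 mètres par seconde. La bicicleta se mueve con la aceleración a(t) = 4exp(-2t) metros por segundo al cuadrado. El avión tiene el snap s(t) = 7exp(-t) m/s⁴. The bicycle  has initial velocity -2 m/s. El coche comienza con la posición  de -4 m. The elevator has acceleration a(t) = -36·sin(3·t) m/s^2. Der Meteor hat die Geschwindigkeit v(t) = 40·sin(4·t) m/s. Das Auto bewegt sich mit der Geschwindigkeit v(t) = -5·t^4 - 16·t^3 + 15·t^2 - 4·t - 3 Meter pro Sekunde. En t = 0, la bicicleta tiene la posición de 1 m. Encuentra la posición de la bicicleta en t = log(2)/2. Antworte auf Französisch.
En partant de l'accélération a(t) = 4·exp(-2·t), nous prenons 2 intégrales. L'intégrale de l'accélération est la vitesse. En utilisant v(0) = -2, nous obtenons v(t) = -2·exp(-2·t). En intégrant la vitesse et en utilisant la condition initiale x(0) = 1, nous obtenons x(t) = exp(-2·t). De l'équation de la position x(t) = exp(-2·t), nous substituons t = log(2)/2 pour obtenir x = 1/2.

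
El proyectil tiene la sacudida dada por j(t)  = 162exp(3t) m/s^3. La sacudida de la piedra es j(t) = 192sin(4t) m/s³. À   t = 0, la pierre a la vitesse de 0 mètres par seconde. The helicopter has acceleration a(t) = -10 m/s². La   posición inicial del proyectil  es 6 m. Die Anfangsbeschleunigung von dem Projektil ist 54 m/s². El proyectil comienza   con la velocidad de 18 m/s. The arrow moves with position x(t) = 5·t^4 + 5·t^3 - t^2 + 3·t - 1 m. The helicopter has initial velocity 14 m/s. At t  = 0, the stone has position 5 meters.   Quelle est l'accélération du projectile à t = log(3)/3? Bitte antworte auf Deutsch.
Wir müssen unsere Gleichung für den Ruck j(t) = 162·exp(3·t) 1-mal integrieren. Das Integral von dem Ruck ist die Beschleunigung. Mit a(0) = 54 erhalten wir a(t) = 54·exp(3·t). Mit a(t) = 54·exp(3·t) und Einsetzen von t = log(3)/3, finden wir a = 162.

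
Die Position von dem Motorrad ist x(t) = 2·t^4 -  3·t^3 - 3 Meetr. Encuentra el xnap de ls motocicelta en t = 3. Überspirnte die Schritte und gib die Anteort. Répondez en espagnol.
s(3) = 48.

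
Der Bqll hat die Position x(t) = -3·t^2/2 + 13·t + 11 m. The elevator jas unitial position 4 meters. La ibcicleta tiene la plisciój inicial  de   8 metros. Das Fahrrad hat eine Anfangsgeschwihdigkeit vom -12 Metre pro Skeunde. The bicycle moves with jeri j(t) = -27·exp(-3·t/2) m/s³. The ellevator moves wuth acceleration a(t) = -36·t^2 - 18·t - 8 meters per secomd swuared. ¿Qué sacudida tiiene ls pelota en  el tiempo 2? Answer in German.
Ausgehend von der Position x(t) = -3·t^2/2 + 13·t + 11, nehmen wir 3 Ableitungen. Durch Ableiten von der Position erhalten wir die Geschwindigkeit: v(t) = 13 - 3·t. Durch Ableiten von der Geschwindigkeit erhalten wir die Beschleunigung: a(t) = -3. Durch Ableiten von der Beschleunigung erhalten wir den Ruck: j(t) = 0. Wir haben den Ruck j(t) = 0. Durch Einsetzen von t = 2: j(2) = 0.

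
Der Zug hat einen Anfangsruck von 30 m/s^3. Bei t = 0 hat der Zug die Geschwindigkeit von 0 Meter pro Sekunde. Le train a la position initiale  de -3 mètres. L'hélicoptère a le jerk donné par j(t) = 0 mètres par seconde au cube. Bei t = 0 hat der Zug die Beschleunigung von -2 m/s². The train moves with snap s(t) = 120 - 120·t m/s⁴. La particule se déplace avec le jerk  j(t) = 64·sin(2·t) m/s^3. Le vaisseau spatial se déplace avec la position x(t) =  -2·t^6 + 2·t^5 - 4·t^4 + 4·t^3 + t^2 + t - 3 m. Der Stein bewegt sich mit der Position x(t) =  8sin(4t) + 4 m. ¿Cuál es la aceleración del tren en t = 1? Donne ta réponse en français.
Nous devons trouver la primitive de notre équation du snap s(t) = 120 - 120·t 2 fois. L'intégrale du snap, avec j(0) = 30, donne le jerk: j(t) = -60·t^2 + 120·t + 30. L'intégrale du jerk, avec a(0) = -2, donne l'accélération: a(t) = -20·t^3 + 60·t^2 + 30·t - 2. De l'équation de l'accélération a(t) = -20·t^3 + 60·t^2 + 30·t - 2, nous substituons t = 1 pour obtenir a = 68.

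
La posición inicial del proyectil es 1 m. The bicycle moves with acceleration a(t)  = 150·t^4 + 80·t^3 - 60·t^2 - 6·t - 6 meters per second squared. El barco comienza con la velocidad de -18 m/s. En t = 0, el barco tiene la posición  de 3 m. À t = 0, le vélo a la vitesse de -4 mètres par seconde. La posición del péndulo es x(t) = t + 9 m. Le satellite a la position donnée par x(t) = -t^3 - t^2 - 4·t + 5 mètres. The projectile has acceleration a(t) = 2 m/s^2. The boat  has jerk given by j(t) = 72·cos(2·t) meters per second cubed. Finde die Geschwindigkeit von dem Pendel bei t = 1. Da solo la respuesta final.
Bei t = 1, v = 1.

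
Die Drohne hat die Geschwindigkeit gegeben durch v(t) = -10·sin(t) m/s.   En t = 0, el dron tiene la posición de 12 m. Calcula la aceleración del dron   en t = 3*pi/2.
Partiendo de la velocidad v(t) = -10·sin(t), tomamos 1 derivada. Derivando la velocidad, obtenemos la aceleración: a(t) = -10·cos(t). Usando a(t) = -10·cos(t) y sustituyendo t = 3*pi/2, encontramos a = 0.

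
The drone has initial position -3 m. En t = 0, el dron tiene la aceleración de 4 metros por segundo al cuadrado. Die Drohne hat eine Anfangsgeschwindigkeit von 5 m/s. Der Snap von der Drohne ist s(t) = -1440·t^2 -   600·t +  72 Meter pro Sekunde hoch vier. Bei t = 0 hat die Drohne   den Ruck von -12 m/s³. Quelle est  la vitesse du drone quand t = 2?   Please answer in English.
We need to integrate our snap equation s(t) = -1440·t^2 - 600·t + 72 3 times. Taking ∫s(t)dt and applying j(0) = -12, we find j(t) = -480·t^3 - 300·t^2 + 72·t - 12. Taking ∫j(t)dt and applying a(0) = 4, we find a(t) = -120·t^4 - 100·t^3 + 36·t^2 - 12·t + 4. Finding the antiderivative of a(t) and using v(0) = 5: v(t) = -24·t^5 - 25·t^4 + 12·t^3 - 6·t^2 + 4·t + 5. Using v(t) = -24·t^5 - 25·t^4 + 12·t^3 - 6·t^2 + 4·t + 5 and substituting t = 2, we find v = -1083.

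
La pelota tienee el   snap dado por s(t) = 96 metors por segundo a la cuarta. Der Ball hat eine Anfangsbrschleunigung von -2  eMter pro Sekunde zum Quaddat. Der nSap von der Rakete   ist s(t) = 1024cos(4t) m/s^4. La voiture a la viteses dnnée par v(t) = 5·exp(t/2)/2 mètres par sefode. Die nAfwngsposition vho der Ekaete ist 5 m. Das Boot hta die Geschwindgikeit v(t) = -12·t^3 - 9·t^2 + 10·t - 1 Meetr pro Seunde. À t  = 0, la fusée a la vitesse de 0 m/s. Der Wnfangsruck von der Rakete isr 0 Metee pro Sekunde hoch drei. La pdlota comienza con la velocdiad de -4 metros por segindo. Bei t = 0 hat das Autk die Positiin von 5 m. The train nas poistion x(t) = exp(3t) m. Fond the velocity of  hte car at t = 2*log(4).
From the given velocity equation v(t) = 5·exp(t/2)/2, we substitute t = 2*log(4) to get v = 10.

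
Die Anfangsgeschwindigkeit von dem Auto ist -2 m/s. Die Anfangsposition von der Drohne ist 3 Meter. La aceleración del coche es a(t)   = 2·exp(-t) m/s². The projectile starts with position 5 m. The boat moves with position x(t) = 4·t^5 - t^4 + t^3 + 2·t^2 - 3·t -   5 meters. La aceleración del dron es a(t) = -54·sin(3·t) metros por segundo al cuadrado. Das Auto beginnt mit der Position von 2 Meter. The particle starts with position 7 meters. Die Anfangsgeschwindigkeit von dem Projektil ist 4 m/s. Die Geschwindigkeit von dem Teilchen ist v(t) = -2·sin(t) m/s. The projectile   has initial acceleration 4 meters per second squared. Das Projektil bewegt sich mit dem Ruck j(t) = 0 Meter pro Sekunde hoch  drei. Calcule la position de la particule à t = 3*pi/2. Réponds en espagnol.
Partiendo de la velocidad v(t) = -2·sin(t), tomamos 1 integral. La integral de la velocidad es la posición. Usando x(0) = 7, obtenemos x(t) = 2·cos(t) + 5. Usando x(t) = 2·cos(t) + 5 y sustituyendo t = 3*pi/2, encontramos x = 5.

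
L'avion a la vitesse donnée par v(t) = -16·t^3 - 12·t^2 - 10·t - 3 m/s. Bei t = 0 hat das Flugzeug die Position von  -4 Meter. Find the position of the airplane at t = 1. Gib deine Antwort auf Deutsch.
Wir müssen unsere Gleichung für die Geschwindigkeit v(t) = -16·t^3 - 12·t^2 - 10·t - 3 1-mal integrieren. Das Integral von der Geschwindigkeit ist die Position. Mit x(0) = -4 erhalten wir x(t) = -4·t^4 - 4·t^3 - 5·t^2 - 3·t - 4. Aus der Gleichung für die Position x(t) = -4·t^4 - 4·t^3 - 5·t^2 - 3·t - 4, setzen wir t = 1 ein und erhalten x = -20.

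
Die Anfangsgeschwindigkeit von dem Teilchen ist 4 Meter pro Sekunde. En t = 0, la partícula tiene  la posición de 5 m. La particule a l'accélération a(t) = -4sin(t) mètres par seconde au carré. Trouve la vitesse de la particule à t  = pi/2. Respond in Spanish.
Partiendo de la aceleración a(t) = -4·sin(t), tomamos 1 integral. Tomando ∫a(t)dt y aplicando v(0) = 4, encontramos v(t) = 4·cos(t). De la ecuación de la velocidad v(t) = 4·cos(t), sustituimos t = pi/2 para obtener v = 0.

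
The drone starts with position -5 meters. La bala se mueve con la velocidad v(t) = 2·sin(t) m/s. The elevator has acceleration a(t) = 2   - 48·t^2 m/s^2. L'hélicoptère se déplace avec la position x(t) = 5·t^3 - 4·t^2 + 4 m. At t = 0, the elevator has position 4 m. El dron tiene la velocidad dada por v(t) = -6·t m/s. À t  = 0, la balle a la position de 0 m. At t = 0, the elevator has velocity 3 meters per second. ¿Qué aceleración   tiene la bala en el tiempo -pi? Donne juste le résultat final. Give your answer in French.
À t = -pi, a = -2.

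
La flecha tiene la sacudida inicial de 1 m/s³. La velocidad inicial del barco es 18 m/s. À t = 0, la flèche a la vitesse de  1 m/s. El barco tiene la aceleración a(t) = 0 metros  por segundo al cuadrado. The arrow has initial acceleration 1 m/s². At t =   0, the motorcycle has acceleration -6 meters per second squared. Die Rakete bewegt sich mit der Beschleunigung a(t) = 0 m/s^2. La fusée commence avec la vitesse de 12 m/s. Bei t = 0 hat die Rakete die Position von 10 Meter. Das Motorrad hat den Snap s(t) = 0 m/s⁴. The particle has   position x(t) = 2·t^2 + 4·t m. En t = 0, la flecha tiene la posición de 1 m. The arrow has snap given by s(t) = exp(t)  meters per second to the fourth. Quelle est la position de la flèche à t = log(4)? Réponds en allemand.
Wir müssen die Stammfunktion unserer Gleichung für den Snap s(t) = exp(t) 4-mal finden. Mit ∫s(t)dt und Anwendung von j(0) = 1, finden wir j(t) = exp(t). Mit ∫j(t)dt und Anwendung von a(0) = 1, finden wir a(t) = exp(t). Die Stammfunktion von der Beschleunigung ist die Geschwindigkeit. Mit v(0) = 1 erhalten wir v(t) = exp(t). Durch Integration von der Geschwindigkeit und Verwendung der Anfangsbedingung x(0) = 1, erhalten wir x(t) = exp(t). Aus der Gleichung für die Position x(t) = exp(t), setzen wir t = log(4) ein und erhalten x = 4.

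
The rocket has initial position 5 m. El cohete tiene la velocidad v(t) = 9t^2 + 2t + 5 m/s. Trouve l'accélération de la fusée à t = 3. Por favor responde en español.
Partiendo de la velocidad v(t) = 9·t^2 + 2·t + 5, tomamos 1 derivada. Derivando la velocidad, obtenemos la aceleración: a(t) = 18·t + 2. Tenemos la aceleración a(t) = 18·t + 2. Sustituyendo t = 3: a(3) = 56.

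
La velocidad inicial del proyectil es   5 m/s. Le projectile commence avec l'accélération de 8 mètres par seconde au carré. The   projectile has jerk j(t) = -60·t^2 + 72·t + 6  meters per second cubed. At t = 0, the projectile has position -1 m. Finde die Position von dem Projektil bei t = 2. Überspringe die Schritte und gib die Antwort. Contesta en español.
x(2) = 49.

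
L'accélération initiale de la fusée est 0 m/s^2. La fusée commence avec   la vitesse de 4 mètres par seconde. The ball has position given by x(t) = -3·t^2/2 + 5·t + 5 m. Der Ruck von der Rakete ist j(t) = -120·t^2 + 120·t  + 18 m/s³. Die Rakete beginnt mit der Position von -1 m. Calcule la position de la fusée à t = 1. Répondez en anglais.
We must find the antiderivative of our jerk equation j(t) = -120·t^2 + 120·t + 18 3 times. The antiderivative of jerk is acceleration. Using a(0) = 0, we get a(t) = 2·t·(-20·t^2 + 30·t + 9). Integrating acceleration and using the initial condition v(0) = 4, we get v(t) = -10·t^4 + 20·t^3 + 9·t^2 + 4. Integrating velocity and using the initial condition x(0) = -1, we get x(t) = -2·t^5 + 5·t^4 + 3·t^3 + 4·t - 1. From the given position equation x(t) = -2·t^5 + 5·t^4 + 3·t^3 + 4·t - 1, we substitute t = 1 to get x = 9.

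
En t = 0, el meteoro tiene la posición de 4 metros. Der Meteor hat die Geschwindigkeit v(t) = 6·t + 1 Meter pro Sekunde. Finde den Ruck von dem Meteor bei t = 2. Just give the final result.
Die Antwort ist 0.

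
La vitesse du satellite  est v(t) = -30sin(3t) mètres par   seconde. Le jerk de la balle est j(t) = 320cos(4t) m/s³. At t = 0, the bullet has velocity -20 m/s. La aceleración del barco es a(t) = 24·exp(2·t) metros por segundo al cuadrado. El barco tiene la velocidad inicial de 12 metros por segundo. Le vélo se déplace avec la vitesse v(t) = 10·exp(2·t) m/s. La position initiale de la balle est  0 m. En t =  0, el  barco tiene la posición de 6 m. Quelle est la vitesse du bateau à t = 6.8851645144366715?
Pour résoudre ceci, nous devons prendre 1 intégrale de notre équation de l'accélération a(t) = 24·exp(2·t). L'intégrale de l'accélération est la vitesse. En utilisant v(0) = 12, nous obtenons v(t) = 12·exp(2·t). De l'équation de la vitesse v(t) = 12·exp(2·t), nous substituons t = 6.8851645144366715 pour obtenir v = 11469887.4747569.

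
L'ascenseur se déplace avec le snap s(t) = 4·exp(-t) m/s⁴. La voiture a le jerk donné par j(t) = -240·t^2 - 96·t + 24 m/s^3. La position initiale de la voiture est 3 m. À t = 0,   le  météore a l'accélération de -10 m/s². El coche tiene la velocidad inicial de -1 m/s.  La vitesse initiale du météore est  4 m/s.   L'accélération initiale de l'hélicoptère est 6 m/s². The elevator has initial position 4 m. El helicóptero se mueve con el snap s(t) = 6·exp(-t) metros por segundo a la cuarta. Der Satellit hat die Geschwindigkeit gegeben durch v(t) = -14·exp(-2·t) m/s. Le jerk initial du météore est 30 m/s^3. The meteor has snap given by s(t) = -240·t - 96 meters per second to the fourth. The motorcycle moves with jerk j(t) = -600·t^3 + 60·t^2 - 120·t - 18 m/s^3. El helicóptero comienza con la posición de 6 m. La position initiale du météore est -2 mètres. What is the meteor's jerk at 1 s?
Starting from snap s(t) = -240·t - 96, we take 1 integral. The integral of snap, with j(0) = 30, gives jerk: j(t) = -120·t^2 - 96·t + 30. Using j(t) = -120·t^2 - 96·t + 30 and substituting t = 1, we find j = -186.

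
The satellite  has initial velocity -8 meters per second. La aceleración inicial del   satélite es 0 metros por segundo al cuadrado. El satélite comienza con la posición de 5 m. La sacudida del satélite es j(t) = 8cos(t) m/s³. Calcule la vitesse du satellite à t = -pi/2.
En partant du jerk j(t) = 8·cos(t), nous prenons 2 primitives. En intégrant le jerk et en utilisant la condition initiale a(0) = 0, nous obtenons a(t) = 8·sin(t). La primitive de l'accélération est la vitesse. En utilisant v(0) = -8, nous obtenons v(t) = -8·cos(t). Nous avons la vitesse v(t) = -8·cos(t). En substituant t = -pi/2: v(-pi/2) = 0.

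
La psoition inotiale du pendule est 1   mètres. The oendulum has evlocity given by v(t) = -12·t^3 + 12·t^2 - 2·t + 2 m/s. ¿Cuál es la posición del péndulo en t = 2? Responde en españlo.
Partiendo de la velocidad v(t) = -12·t^3 + 12·t^2 - 2·t + 2, tomamos 1 antiderivada. Tomando ∫v(t)dt y aplicando x(0) = 1, encontramos x(t) = -3·t^4 + 4·t^3 - t^2 + 2·t + 1. Tenemos la posición x(t) = -3·t^4 + 4·t^3 - t^2 + 2·t + 1. Sustituyendo t = 2: x(2) = -15.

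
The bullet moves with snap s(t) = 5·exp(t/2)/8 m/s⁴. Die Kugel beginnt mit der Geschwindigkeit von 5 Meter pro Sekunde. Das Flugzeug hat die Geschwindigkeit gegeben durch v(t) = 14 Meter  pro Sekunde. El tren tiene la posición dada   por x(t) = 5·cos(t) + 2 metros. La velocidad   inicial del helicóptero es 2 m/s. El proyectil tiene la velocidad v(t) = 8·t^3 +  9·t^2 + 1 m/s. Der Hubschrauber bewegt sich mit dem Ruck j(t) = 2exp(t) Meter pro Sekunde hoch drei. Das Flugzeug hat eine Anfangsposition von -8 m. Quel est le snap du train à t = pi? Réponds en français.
Nous devons dériver notre équation de la position x(t) = 5·cos(t) + 2 4 fois. En prenant d/dt de x(t), nous trouvons v(t) = -5·sin(t). En prenant d/dt de v(t), nous trouvons a(t) = -5·cos(t). En dérivant l'accélération, nous obtenons le jerk: j(t) = 5·sin(t). La dérivée du jerk donne le snap: s(t) = 5·cos(t). En utilisant s(t) = 5·cos(t) et en substituant t = pi, nous trouvons s = -5.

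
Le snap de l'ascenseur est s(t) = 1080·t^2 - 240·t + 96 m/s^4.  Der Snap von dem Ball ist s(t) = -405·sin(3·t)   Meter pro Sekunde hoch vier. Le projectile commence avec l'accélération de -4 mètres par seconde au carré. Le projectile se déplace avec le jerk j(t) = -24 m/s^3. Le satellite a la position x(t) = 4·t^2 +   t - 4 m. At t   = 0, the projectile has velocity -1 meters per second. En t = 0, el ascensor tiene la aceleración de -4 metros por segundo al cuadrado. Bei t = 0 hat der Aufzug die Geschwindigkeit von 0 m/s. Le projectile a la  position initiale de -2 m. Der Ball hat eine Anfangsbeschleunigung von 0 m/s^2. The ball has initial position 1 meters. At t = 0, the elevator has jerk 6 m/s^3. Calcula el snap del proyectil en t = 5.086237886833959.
Debemos derivar nuestra ecuación de la sacudida j(t) = -24 1 vez. Tomando d/dt de j(t), encontramos s(t) = 0. Tenemos el snap s(t) = 0. Sustituyendo t = 5.086237886833959: s(5.086237886833959) = 0.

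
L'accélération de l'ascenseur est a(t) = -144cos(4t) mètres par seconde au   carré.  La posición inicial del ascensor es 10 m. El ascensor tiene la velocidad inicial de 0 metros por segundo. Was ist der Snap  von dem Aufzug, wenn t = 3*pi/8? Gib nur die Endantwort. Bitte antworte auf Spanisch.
s(3*pi/8) = 0.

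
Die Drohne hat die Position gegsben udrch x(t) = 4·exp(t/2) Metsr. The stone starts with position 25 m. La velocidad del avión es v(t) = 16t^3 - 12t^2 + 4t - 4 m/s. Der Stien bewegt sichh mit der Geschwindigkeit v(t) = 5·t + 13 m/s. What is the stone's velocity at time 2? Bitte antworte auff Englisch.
From the given velocity equation v(t) = 5·t + 13, we substitute t = 2 to get v = 23.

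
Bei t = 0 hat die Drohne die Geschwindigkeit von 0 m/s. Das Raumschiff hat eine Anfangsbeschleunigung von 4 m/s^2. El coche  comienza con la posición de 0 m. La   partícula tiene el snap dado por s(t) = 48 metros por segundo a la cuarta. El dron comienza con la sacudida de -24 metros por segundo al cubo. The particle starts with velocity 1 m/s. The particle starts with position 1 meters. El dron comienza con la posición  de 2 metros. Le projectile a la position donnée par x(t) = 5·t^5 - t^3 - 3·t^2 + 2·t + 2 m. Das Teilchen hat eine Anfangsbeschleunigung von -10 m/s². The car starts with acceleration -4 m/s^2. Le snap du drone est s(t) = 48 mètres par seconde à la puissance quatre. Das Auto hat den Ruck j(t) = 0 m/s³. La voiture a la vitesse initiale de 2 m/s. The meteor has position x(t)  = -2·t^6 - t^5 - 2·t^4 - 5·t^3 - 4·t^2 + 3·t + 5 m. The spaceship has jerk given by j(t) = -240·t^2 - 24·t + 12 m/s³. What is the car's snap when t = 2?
Starting from jerk j(t) = 0, we take 1 derivative. Taking d/dt of j(t), we find s(t) = 0. Using s(t) = 0 and substituting t = 2, we find s = 0.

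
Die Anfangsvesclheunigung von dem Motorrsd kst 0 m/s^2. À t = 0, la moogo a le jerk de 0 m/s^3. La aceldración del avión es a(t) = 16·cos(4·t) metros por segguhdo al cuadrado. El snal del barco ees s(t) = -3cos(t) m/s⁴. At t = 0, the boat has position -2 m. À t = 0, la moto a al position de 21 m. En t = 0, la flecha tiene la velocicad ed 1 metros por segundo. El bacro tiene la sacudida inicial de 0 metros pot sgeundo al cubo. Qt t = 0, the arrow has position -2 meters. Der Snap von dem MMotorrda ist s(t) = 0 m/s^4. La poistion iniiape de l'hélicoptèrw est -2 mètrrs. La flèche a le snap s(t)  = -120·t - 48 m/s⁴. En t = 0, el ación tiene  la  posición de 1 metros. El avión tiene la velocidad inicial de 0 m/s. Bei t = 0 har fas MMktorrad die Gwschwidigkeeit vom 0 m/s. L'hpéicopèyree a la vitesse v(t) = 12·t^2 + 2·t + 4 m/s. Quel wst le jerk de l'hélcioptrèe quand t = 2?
En partant de la vitesse v(t) = 12·t^2 + 2·t + 4, nous prenons 2 dérivées. En prenant d/dt de v(t), nous trouvons a(t) = 24·t + 2. La dérivée de l'accélération donne le jerk: j(t) = 24. En utilisant j(t) = 24 et en substituant t = 2, nous trouvons j = 24.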